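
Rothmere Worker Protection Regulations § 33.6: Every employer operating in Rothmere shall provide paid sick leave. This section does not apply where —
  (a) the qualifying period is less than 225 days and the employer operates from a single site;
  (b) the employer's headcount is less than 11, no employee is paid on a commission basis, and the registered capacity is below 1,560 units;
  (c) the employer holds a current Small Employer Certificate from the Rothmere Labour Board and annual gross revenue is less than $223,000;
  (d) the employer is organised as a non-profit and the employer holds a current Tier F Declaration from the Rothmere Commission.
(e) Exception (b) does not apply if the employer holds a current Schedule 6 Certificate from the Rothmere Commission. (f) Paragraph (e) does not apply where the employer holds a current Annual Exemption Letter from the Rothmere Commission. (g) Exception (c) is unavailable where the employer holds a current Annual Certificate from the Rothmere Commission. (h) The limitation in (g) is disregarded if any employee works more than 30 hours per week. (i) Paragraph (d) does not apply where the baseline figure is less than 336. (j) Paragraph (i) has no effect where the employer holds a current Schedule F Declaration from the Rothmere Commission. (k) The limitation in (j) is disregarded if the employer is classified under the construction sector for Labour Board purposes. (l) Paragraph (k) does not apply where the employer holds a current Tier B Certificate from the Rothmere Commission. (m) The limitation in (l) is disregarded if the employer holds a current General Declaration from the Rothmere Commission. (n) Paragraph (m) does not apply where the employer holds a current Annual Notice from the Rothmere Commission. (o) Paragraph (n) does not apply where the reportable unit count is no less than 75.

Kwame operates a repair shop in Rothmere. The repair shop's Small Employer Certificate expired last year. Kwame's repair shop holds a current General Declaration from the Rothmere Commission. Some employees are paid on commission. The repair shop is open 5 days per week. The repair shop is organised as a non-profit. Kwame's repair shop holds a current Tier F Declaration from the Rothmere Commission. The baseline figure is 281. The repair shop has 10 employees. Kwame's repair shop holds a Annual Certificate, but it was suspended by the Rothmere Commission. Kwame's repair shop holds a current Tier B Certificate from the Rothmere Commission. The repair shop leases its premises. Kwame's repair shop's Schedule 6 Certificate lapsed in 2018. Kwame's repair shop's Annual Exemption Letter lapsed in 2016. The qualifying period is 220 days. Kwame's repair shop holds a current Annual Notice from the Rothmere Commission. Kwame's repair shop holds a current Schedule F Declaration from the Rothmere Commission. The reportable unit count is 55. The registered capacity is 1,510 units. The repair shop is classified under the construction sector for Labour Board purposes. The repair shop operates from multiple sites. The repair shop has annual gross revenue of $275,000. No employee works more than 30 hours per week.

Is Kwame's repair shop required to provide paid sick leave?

Exception (a) fails — the employer operates from multiple sites.
Exception (b) fails — some employees are paid on commission.
Exception (c) does not apply: the Small Employer Certificate has expired.
All of (d)'s requirements are met (the employer is a non-profit; a current Tier F Declaration is held). Considering the limiting provisions: (i) would limit (d) — the baseline figure is 281, less than the 336 limit — but (j) sets (i) aside: (j) operates against (i): a current Schedule F Declaration is held. (k) is engaged (the repair shop is classified under the construction sector), but is overridden by (l): (l) operates against (k): a current Tier B Certificate is held. (m) applies (a current General Declaration is held), but is displaced by (n): (n) operates against (m): a current Annual Notice is held. (o), which would lift (n), is inapplicable — the reportable unit count is 55, short of 75. (d) remains available.

No — exception (d) applies; Kwame's repair shop is not required to provide paid sick leave.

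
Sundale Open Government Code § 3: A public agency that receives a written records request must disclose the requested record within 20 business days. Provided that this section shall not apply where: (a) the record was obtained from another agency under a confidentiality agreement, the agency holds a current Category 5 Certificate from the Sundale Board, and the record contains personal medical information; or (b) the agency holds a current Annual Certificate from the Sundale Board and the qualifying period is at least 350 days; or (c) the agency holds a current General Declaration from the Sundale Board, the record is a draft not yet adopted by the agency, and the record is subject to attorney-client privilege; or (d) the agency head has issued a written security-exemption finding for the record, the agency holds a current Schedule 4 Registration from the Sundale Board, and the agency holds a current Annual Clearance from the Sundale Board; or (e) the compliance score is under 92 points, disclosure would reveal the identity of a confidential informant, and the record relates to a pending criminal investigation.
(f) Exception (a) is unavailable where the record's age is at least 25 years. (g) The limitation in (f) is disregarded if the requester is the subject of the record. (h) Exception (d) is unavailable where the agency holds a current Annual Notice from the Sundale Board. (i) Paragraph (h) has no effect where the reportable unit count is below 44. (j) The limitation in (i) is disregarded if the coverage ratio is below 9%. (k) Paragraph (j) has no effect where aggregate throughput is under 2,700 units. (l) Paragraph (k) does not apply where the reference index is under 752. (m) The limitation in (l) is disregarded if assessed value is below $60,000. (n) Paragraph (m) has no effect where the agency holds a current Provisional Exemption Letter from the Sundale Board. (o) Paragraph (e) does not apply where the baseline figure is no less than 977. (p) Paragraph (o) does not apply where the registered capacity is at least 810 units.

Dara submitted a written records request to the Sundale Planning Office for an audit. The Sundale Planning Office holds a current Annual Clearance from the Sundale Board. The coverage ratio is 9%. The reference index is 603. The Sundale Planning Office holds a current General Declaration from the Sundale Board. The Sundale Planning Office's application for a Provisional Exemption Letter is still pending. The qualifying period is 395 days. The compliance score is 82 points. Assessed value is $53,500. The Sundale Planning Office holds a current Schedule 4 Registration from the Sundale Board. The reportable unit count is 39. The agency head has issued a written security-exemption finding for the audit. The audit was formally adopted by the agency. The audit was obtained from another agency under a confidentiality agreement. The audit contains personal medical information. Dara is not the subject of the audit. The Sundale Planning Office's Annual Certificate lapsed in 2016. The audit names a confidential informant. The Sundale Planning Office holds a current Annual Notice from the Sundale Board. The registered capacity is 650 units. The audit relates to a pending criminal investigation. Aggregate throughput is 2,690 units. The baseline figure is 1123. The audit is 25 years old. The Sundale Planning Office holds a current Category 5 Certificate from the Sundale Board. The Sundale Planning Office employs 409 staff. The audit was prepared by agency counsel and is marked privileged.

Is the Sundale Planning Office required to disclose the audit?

Exception (a): the audit was obtained under a confidentiality agreement; a current Category 5 Certificate is held; the audit contains personal medical information — every condition holds. Turning to paragraphs (f)–(g): (f) operates against (a): the record's age is 25 years, meeting the 25 years threshold. (g) does not operate here (Dara is not the subject of the audit), so (f) stands. (a) is therefore removed.
Exception (b) requires that the agency holds a current Annual Certificate from the Sundale Board; but no current Annual Certificate is held, so (b) is unavailable.
Exception (c) requires that the record is a draft not yet adopted by the agency; but the audit has been formally adopted, so (c) is unavailable.
Exception (d): a written security-exemption finding has been issued; a current Schedule 4 Registration is held; a current Annual Clearance is held — every condition holds. As to paragraphs (h)–(n): (h) applies (a current Annual Notice is held), but is displaced by (i): (i) operates against (h): the reportable unit count is 39, below the 44 limit. (j) is not engaged (the coverage ratio is 9%, not below 9%), so (i) stands. So (d) applies.
All of (e)'s requirements are met (the compliance score is 82 points, under the 92 points limit; the audit names a confidential informant; the audit relates to a pending investigation). But: (o) is engaged — the baseline figure is 1,123, meeting the 977 threshold. (p) does not operate here (the registered capacity is 650 units, short of 810 units), so (o) stands. So (e) is unavailable.

No — exception (d) applies; the Sundale Planning Office is not required to disclose the audit.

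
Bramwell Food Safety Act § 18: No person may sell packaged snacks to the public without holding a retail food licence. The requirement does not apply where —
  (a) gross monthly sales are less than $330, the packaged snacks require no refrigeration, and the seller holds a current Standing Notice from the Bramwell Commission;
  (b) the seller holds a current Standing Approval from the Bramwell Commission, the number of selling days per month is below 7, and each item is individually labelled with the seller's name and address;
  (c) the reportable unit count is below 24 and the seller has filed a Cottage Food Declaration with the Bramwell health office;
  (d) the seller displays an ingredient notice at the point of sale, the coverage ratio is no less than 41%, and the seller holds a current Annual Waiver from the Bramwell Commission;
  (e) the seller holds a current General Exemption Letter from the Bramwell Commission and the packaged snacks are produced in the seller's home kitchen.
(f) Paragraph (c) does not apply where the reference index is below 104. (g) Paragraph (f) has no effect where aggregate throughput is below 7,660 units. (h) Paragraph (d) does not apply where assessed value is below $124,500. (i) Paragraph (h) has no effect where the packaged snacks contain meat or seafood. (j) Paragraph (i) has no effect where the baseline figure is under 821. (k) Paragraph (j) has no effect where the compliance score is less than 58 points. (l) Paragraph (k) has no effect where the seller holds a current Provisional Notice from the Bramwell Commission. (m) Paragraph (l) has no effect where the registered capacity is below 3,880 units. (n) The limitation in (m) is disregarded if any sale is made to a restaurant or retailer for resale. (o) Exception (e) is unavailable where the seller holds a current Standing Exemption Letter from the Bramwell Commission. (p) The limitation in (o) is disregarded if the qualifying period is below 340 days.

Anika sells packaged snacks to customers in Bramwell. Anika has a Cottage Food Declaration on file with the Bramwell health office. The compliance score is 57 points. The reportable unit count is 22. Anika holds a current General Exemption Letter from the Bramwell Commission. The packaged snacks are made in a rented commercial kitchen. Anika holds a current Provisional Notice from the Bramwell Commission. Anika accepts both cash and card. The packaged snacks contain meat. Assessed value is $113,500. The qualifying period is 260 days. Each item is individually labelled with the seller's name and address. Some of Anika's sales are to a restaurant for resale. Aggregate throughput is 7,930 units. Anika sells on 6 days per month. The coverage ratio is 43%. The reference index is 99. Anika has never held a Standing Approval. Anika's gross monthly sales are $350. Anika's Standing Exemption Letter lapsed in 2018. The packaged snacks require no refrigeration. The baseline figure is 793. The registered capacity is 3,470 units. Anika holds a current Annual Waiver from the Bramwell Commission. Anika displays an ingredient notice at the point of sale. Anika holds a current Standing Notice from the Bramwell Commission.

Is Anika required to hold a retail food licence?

Yes — Anika must hold a retail food licence.

Exception (a) does not apply: gross monthly sales are $350, not less than $330.
Exception (b) does not apply: there is no Standing Approval in force.
Exception (c): the reportable unit count is 22, below the 24 limit; a Cottage Food Declaration is on file — every condition holds. But: (f) operates against (c): the reference index is 99, below the 104 limit. (g) is not engaged (aggregate throughput is 7,930 units, not below 7,660 units), so (f) stands. So (c) is unavailable.
All of (d)'s requirements are met (an ingredient notice is displayed; the coverage ratio is 43%, meeting the 41% threshold; a current Annual Waiver is held). Turning to paragraphs (h)–(n): (h) operates against (d): assessed value is $113,500, below the $124,500 limit. (i) would limit (h) — the packaged snacks contain meat — but (j) sets (i) aside: (j) is triggered — the baseline figure is 793, under the 821 limit. (k) would limit (j) — the compliance score is 57 points, less than the 58 points limit — but (l) sets (k) aside: (l) operates — a current Provisional Notice is held. (m) would limit (l) — the registered capacity is 3,470 units, below the 3,880 units limit — but (n) sets (m) aside: (n) operates against (m): some sales are to a restaurant for resale. (d) is therefore removed.
Exception (e) does not apply: the packaged snacks are made in a commercial kitchen, not a home kitchen.
No exception is made out. Anika falls within the general rule.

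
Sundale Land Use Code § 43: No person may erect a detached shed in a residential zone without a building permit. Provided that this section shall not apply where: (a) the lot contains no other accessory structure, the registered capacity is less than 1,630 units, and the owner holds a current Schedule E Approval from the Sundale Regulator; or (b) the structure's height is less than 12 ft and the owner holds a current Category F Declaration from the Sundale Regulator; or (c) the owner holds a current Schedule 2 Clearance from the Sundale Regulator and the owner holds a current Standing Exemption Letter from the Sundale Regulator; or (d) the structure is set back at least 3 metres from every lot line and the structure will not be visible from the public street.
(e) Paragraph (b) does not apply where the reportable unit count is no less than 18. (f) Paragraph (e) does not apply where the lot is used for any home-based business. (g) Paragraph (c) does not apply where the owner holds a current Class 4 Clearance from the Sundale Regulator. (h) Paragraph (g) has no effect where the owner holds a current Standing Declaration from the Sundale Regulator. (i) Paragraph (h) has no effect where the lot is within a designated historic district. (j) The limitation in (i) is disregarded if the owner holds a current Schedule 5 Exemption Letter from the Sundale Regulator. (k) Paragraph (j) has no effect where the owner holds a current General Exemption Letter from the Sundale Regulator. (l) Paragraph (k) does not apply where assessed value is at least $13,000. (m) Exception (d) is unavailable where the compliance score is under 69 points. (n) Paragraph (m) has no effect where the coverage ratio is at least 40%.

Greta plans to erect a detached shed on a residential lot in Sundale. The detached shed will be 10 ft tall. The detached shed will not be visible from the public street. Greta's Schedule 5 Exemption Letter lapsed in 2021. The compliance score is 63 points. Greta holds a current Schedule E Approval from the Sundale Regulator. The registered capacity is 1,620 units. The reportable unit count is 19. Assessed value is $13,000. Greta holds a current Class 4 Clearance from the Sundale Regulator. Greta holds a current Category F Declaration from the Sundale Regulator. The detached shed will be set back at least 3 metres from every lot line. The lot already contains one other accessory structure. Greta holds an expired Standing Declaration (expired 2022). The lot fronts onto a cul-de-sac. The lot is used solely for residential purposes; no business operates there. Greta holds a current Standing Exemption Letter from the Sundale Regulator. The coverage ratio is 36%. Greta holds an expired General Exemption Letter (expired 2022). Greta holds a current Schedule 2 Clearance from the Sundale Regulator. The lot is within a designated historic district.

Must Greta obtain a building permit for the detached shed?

Exception (a) requires that the lot contains no other accessory structure; but the lot already has another accessory structure, so (a) is unavailable.
Exception (b)'s conditions are all satisfied: the structure's height is 10 ft, less than the 12 ft limit; a current Category F Declaration is held. But: (e) is triggered — the reportable unit count is 19, meeting the 18 threshold. (f), which would lift (e), is not engaged — the lot is solely residential. Exception (b) does not apply.
All of (c)'s requirements are met (a current Schedule 2 Clearance is held; a current Standing Exemption Letter is held). Turning to paragraphs (g)–(l): (g) operates against (c): a current Class 4 Clearance is held. (h) is inapplicable (there is no Standing Declaration in force), so (g) stands. (c) is therefore removed.
All of (d)'s requirements are met (the setback is at least 3 m on every side; the structure will not be visible from the street). However, paragraphs (m)–(n) must be considered: (m) operates — the compliance score is 63 points, under the 69 points limit. (n), which would lift (m), is not engaged — the coverage ratio is 36%, short of 40%. Exception (d) does not apply.
No exception displaces § 43.

Yes — Greta must obtain a building permit.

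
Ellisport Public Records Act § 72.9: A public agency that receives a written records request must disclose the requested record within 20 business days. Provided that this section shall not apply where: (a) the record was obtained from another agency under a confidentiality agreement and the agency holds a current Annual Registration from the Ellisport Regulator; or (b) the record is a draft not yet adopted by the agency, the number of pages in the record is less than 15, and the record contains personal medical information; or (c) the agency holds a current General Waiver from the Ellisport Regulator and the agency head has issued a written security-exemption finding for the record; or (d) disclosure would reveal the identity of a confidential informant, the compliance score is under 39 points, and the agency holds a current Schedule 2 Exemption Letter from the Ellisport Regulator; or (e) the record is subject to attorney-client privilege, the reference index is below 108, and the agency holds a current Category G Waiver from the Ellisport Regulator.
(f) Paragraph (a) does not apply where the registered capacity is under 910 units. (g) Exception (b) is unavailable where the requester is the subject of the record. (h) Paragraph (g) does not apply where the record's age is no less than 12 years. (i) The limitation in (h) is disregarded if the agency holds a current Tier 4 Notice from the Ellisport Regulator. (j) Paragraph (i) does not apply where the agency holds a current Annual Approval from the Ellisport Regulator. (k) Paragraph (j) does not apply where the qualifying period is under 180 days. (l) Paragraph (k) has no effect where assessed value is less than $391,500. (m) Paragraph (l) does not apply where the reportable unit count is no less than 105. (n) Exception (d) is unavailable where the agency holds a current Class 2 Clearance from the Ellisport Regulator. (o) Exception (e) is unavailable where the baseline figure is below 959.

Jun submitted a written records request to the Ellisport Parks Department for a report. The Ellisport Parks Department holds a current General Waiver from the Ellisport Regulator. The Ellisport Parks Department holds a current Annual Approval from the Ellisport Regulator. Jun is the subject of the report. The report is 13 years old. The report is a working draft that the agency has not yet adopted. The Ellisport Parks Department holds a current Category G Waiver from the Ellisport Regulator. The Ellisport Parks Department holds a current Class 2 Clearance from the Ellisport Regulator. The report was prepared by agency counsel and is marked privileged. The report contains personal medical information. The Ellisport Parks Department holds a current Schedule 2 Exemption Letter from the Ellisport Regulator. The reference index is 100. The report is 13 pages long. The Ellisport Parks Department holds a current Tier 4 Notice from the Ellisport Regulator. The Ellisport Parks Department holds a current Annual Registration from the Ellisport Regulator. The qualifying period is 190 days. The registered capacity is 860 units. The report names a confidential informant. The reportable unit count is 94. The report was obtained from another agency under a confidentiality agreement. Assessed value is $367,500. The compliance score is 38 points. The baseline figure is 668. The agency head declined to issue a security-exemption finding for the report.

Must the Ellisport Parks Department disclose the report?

Exception (a): the report was obtained under a confidentiality agreement; a current Annual Registration is held — every condition holds. Turning to paragraph (f): (f) operates against (a): the registered capacity is 860 units, under the 910 units limit. Exception (a) does not apply.
Exception (b)'s conditions are all satisfied: the report is an unadopted draft; the number of pages in the record is 13, less than the 15 limit; the report contains personal medical information. Applying paragraphs (g)–(m): (g) would limit (b) — Jun is the subject of the report — but (h) sets (g) aside: (h) is triggered — the record's age is 13 years, meeting the 12 years threshold. (i) would limit (h) — a current Tier 4 Notice is held — but (j) sets (i) aside: (j) operates against (i): a current Annual Approval is held. (k) is not engaged (the qualifying period is 190 days, not under 180 days), so (j) stands. Exception (b) stands.
Exception (c) does not apply: the agency head declined to issue a security-exemption finding.
Exception (d)'s conditions are all satisfied: the report names a confidential informant; the compliance score is 38 points, under the 39 points limit; a current Schedule 2 Exemption Letter is held. But: (n) is triggered — a current Class 2 Clearance is held. Exception (d) does not apply.
Exception (e): the report is privileged; the reference index is 100, below the 108 limit; a current Category G Waiver is held — every condition holds. Turning to paragraph (o): (o) operates against (e): the baseline figure is 668, below the 959 limit. Exception (e) does not apply.

No — exception (b) applies; the Ellisport Parks Department is not required to disclose the report.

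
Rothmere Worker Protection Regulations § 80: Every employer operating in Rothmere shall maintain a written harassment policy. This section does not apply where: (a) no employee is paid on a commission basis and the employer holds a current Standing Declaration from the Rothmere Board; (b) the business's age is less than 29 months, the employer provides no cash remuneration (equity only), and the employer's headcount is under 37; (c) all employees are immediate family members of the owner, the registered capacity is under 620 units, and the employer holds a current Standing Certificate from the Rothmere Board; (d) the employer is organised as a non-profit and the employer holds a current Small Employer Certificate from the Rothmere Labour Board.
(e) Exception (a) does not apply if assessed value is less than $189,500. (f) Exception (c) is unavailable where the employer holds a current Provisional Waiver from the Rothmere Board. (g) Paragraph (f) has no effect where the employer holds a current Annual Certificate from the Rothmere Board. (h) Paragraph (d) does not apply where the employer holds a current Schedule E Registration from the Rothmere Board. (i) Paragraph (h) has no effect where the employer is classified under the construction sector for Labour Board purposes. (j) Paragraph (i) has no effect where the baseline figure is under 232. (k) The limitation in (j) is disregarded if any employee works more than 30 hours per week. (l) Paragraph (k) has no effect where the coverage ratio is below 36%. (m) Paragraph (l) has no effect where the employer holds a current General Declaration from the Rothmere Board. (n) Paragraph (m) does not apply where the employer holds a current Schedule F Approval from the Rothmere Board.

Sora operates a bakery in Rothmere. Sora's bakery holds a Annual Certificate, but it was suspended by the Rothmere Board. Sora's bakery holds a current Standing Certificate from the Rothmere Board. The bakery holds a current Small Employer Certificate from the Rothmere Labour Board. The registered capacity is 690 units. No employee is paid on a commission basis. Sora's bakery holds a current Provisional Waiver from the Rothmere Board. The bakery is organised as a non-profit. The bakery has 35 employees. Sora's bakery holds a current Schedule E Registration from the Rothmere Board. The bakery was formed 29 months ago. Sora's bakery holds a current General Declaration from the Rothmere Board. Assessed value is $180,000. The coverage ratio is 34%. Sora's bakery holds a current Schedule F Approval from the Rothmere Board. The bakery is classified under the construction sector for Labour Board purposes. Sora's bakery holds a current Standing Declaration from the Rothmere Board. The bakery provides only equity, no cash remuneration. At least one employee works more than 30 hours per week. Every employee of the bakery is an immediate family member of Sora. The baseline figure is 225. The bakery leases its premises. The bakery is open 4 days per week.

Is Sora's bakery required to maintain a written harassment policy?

Yes — Sora's bakery must maintain a written harassment policy.

Exception (a): no employee is paid on commission; a current Standing Declaration is held — every condition holds. But: (e) operates against (a): assessed value is $180,000, less than the $189,500 limit. Exception (a) does not apply.
Exception (b) does not apply: the business's age is 29 months, not less than 29 months.
Exception (c) does not apply: the registered capacity is 690 units, not under 620 units.
Exception (d)'s conditions are all satisfied: the employer is a non-profit; a current Small Employer Certificate is held. Turning to paragraphs (h)–(n): (h) operates against (d): a current Schedule E Registration is held. (i) applies (the bakery is classified under the construction sector), but is displaced by (j): (j) operates against (i): the baseline figure is 225, under the 232 limit. (k) would limit (j) — at least one employee exceeds 30 hours/week — but (l) sets (k) aside: (l) operates against (k): the coverage ratio is 34%, below the 36% limit. (m) is triggered (a current General Declaration is held), but yields to (n): (n) operates — a current Schedule F Approval is held. So (d) is unavailable.
No exception applies. The general rule governs.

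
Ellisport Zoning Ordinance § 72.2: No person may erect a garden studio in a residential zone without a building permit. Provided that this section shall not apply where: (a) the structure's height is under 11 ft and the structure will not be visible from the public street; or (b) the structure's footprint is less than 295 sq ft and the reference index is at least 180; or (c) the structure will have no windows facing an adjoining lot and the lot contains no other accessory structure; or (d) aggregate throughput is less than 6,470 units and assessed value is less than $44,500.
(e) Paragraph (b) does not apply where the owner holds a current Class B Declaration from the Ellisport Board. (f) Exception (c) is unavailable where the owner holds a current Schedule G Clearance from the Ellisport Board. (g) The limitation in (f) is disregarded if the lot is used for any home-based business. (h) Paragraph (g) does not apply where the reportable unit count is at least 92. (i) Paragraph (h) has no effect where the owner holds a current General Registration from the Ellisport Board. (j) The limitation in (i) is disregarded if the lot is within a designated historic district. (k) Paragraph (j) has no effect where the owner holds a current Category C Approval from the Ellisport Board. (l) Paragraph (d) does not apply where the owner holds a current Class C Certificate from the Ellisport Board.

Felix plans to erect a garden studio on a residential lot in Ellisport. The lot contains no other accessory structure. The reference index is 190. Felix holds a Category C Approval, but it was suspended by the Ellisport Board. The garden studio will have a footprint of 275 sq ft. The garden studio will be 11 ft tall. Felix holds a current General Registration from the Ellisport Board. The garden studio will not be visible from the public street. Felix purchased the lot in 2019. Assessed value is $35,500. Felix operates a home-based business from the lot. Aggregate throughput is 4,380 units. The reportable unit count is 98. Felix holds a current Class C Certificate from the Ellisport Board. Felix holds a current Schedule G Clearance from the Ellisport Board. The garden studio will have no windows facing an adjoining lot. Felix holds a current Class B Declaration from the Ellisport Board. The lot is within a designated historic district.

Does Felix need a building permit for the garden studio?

Yes — Felix must obtain a building permit.

Exception (a) requires that the structure's height is under 11 ft; but the structure's height is 11 ft, not under 11 ft, so (a) is unavailable.
Exception (b): the structure's footprint is 275 sq ft, less than the 295 sq ft limit; the reference index is 190, meeting the 180 threshold — every condition holds. But applying paragraph (e): (e) is triggered — a current Class B Declaration is held. So (b) is unavailable.
Exception (c)'s conditions are all satisfied: no windows face an adjoining lot; the lot has no other accessory structure. Turning to paragraphs (f)–(k): (f) operates against (c): a current Schedule G Clearance is held. (g) operates (a home-based business operates on the lot), but is itself disapplied by (h): (h) operates against (g): the reportable unit count is 98, meeting the 92 threshold. (i) would limit (h) — a current General Registration is held — but (j) sets (i) aside: (j) operates against (i): the lot is in a historic district. (k) is not triggered (no current Category C Approval is held), so (j) stands. (c) is therefore removed.
Exception (d) is satisfied on its face — aggregate throughput is 4,380 units, less than the 6,470 units limit; assessed value is $35,500, less than the $44,500 limit. But applying paragraph (l): (l) is triggered — a current Class C Certificate is held. So (d) is unavailable.
No exception applies. The general rule governs.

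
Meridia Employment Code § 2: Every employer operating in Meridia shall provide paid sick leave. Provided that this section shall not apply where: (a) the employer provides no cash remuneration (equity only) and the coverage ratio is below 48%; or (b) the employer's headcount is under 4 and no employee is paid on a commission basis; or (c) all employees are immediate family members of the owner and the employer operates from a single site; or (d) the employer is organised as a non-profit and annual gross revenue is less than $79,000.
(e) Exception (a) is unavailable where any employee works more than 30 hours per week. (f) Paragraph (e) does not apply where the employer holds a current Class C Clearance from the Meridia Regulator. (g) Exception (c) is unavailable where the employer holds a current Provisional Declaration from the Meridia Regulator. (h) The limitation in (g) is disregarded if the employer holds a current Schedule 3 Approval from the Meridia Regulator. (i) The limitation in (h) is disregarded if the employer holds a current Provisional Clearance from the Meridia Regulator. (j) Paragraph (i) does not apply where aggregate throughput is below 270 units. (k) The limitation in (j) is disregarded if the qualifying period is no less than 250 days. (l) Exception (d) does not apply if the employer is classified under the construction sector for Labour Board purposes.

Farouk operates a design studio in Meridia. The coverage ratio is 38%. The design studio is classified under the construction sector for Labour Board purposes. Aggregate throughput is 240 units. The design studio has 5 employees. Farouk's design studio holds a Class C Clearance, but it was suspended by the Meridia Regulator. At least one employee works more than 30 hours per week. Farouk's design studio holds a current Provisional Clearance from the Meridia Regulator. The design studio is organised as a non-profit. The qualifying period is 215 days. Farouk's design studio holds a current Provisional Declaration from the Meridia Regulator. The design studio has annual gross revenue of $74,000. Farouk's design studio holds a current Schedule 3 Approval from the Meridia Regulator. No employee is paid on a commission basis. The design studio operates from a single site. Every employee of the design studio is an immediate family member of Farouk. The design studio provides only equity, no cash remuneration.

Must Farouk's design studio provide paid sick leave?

No — exception (c) applies; Farouk's design studio is not required to provide paid sick leave.

Exception (a)'s conditions are all satisfied: remuneration is equity-only; the coverage ratio is 38%, below the 48% limit. Turning to paragraphs (e)–(f): (e) operates against (a): at least one employee exceeds 30 hours/week. (f), which would lift (e), is inapplicable — no current Class C Clearance is held. (a) is therefore removed.
Exception (b) fails — the employer's headcount is 5, not under 4.
Exception (c) is satisfied on its face — every employee is an immediate family member; the employer operates from a single site. Under paragraphs (g)–(k): (g) would limit (c) — a current Provisional Declaration is held — but (h) sets (g) aside: (h) operates — a current Schedule 3 Approval is held. (i) would limit (h) — a current Provisional Clearance is held — but (j) sets (i) aside: (j) is engaged — aggregate throughput is 240 units, below the 270 units limit. (k) is not engaged (the qualifying period is 215 days, short of 250 days), so (j) stands. Exception (c) stands.
Exception (d): the employer is a non-profit; annual gross revenue is $74,000, less than the $79,000 limit — every condition holds. Turning to paragraph (l): (l) operates — the design studio is classified under the construction sector. So (d) is unavailable.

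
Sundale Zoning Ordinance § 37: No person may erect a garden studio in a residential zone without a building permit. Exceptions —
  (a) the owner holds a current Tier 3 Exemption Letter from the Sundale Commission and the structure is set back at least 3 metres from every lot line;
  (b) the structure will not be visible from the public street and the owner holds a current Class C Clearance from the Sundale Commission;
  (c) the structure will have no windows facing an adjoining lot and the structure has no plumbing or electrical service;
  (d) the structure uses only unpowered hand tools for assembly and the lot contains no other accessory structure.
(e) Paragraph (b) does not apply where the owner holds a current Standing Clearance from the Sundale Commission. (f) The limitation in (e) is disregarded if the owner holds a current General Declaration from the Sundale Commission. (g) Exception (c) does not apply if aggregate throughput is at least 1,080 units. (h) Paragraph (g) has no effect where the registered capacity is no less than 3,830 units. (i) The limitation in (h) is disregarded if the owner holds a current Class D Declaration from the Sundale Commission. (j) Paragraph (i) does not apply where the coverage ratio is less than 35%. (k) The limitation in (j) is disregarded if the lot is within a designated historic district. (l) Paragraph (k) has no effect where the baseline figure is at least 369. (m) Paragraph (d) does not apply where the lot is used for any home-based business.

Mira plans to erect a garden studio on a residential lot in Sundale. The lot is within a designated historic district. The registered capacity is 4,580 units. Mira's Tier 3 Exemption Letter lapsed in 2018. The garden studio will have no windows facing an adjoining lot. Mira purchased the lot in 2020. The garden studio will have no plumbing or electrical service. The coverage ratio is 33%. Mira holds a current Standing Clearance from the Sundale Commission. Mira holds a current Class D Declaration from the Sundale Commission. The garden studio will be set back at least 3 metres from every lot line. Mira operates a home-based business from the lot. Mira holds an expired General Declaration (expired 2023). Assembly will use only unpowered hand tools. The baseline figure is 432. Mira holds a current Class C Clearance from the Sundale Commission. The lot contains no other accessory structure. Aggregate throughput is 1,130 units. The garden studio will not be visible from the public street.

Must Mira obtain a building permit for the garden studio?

No — exception (c) applies; Mira does not need a building permit.

Exception (a) fails — no current Tier 3 Exemption Letter is held.
All of (b)'s requirements are met (the structure will not be visible from the street; a current Class C Clearance is held). However, paragraphs (e)–(f) must be considered: (e) operates against (b): a current Standing Clearance is held. (f), which would lift (e), does not operate here — the General Declaration is not current. Exception (b) does not apply.
Exception (c): no windows face an adjoining lot; there is no plumbing or electrical service — every condition holds. Considering the limiting provisions: (g) is engaged (aggregate throughput is 1,130 units, meeting the 1,080 units threshold), but is displaced by (h): (h) is engaged — the registered capacity is 4,580 units, meeting the 3,830 units threshold. (i) is triggered (a current Class D Declaration is held), but yields to (j): (j) is engaged — the coverage ratio is 33%, less than the 35% limit. (k) applies (the lot is in a historic district), but is overridden by (l): (l) operates against (k): the baseline figure is 432, meeting the 369 threshold. Exception (c) stands.
Exception (d) is satisfied on its face — assembly uses only hand tools; the lot has no other accessory structure. Turning to paragraph (m): (m) operates against (d): a home-based business operates on the lot. (d) is therefore removed.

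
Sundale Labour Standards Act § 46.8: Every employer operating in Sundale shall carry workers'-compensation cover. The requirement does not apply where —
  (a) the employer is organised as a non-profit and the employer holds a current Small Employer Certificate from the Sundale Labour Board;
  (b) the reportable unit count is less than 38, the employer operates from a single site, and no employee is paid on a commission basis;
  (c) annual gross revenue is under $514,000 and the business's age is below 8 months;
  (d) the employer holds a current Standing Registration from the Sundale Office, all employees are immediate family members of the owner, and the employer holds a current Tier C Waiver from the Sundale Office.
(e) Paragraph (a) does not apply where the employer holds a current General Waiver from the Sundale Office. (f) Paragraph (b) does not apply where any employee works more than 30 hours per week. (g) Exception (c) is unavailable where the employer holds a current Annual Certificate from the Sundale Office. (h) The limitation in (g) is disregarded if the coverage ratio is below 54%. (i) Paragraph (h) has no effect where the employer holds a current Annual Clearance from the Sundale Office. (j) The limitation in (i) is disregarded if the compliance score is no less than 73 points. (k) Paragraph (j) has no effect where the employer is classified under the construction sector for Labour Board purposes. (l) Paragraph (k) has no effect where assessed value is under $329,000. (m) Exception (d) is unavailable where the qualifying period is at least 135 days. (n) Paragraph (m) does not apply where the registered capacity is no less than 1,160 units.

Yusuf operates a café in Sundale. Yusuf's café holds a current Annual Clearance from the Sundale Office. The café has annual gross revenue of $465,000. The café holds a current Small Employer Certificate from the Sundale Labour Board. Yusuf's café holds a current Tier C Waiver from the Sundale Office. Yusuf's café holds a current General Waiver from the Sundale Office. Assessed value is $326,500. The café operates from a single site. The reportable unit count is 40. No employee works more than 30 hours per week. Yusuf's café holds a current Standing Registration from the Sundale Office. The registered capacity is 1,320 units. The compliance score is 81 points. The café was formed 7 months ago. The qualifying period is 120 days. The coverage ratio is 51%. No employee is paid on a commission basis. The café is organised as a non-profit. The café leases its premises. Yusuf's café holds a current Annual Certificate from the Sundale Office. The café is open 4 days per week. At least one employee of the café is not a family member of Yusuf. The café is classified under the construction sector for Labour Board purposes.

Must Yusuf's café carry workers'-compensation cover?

All of (a)'s requirements are met (the employer is a non-profit; a current Small Employer Certificate is held). However, paragraph (e) must be considered: (e) operates against (a): a current General Waiver is held. (a) is therefore removed.
Exception (b) requires that the reportable unit count is less than 38; but the reportable unit count is 40, not less than 38, so (b) is unavailable.
Exception (c) is satisfied on its face — annual gross revenue is $465,000, under the $514,000 limit; the business's age is 7 months, below the 8 months limit. Considering the limiting provisions: (g) would limit (c) — a current Annual Certificate is held — but (h) sets (g) aside: (h) operates against (g): the coverage ratio is 51%, below the 54% limit. (i) would limit (h) — a current Annual Clearance is held — but (j) sets (i) aside: (j) applies — the compliance score is 81 points, meeting the 73 points threshold. (k) would limit (j) — the café is classified under the construction sector — but (l) sets (k) aside: (l) operates — assessed value is $326,500, under the $329,000 limit. So (c) applies.
Exception (d) fails — at least one employee is not a family member.

No — exception (c) applies; Yusuf's café is not required to carry workers'-compensation cover.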